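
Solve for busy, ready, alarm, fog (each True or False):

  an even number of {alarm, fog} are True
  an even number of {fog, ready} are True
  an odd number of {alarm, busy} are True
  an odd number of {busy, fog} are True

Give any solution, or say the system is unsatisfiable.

busy = True, ready = False, alarm = False, fog = False

{alarm, fog}: 0 true → even ✓
{fog, ready}: 0 true → even ✓
{alarm, busy}: 1 true → odd ✓
{busy, fog}: 1 true → odd ✓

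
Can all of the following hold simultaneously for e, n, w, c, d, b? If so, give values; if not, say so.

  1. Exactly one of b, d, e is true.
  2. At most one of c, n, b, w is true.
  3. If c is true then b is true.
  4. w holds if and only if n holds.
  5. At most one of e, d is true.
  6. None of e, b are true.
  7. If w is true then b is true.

e: False, n: False, w: False, c: False, d: True, b: False

  (1) {b, d, e}: 1 true — exactly one ✓
  (2) {c, n, b, w}: 0 true — at most one ✓
  (3) c=F ⇒ b: vacuous ✓
  (4) w=F, n=F — same ✓
  (5) {e, d}: 1 true — at most one ✓
  (6) {e, b}: 0 true — none ✓
  (7) w=F ⇒ b: vacuous ✓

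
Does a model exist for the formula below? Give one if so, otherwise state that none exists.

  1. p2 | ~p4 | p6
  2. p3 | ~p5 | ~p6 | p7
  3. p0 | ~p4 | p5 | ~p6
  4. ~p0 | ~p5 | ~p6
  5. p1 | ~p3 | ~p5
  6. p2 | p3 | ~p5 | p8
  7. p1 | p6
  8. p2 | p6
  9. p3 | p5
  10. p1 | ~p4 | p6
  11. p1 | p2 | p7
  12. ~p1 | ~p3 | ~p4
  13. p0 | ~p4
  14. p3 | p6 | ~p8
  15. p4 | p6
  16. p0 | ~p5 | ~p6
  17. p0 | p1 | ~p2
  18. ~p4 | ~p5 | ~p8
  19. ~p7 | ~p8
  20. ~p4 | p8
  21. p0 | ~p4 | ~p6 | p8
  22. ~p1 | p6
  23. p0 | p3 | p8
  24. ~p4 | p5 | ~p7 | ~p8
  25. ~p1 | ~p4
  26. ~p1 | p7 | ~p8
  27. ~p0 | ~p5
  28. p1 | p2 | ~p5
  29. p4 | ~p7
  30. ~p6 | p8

Set p0 = True.
  then (~p0 | ~p5) forces p5 = False.
  then (p3 | p5) forces p3 = True.
Try p1 = True:
  (~p1 | ~p3 | ~p4) forces p4 = False.
  (p4 | p6) forces p6 = True.
  (p4 | ~p7) forces p7 = False.
  (~p1 | p7 | ~p8) forces p8 = False.
  clause (~p6 | p8) is falsified — backtrack.
So p1 = False.
  then (p1 | p6) forces p6 = True.
  then (~p6 | p8) forces p8 = True.
  then (~p7 | ~p8) forces p7 = False.
  then (p1 | p2 | p7) forces p2 = True.
Set p4 = True.
All clauses satisfied.

p0=T; p1=F; p2=T; p3=T; p4=T; p5=F; p6=T; p7=F; p8=T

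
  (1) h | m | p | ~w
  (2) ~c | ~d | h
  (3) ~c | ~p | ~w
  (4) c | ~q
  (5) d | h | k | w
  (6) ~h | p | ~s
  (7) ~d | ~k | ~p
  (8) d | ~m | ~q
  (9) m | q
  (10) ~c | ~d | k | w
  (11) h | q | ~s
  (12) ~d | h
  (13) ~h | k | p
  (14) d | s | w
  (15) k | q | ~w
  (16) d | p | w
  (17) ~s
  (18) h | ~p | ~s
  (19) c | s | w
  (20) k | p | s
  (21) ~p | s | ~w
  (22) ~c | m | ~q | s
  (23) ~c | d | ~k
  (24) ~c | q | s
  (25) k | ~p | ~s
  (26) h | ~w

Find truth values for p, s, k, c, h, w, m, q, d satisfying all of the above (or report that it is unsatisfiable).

p = False, s = False, k = True, c = False, h = True, w = True, m = True, q = False, d = False

Unit clause (~s) forces s = False.
Try p = True:
  (~p | s | ~w) forces w = False.
  (d | s | w) forces d = True.
  (~d | ~k | ~p) forces k = False.
  (~c | ~d | k | w) forces c = False.
  clause (c | s | w) is falsified — backtrack.
So p = False.
  then (k | p | s) forces k = True.
Set c = False.
  then (c | ~q) forces q = False.
  then (m | q) forces m = True.
  then (c | s | w) forces w = True.
  then (h | ~w) forces h = True.
Set d = False.
All clauses satisfied.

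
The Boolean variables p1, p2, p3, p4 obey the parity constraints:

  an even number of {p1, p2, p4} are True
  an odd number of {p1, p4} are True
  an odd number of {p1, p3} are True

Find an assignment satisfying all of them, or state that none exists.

p1 = False; p2 = True; p3 = True; p4 = True

{p1, p2, p4}: 2 true → even ✓
{p1, p4}: 1 true → odd ✓
{p1, p3}: 1 true → odd ✓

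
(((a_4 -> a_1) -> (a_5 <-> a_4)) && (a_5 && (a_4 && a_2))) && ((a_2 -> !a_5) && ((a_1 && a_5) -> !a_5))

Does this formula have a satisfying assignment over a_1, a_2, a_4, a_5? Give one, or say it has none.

Case a_5 = True: the formula simplifies to (((a_4 -> a_1) -> a_4) && (a_4 && a_2)) && (!a_2 && !a_1).
  a_2 = True: the conjunct !a_2 is False.
  a_2 = False: the conjunct a_2 is False.
Case a_5 = False: the conjunct a_5 is False.
Both cases fail — unsatisfiable.

Unsatisfiable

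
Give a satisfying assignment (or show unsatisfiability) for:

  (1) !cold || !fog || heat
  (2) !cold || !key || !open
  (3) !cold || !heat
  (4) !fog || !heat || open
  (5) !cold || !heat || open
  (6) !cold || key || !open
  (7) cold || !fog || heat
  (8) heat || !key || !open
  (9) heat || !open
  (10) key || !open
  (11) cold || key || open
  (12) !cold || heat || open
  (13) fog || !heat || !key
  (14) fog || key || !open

key = True, cold = False, fog = False, open = False, heat = False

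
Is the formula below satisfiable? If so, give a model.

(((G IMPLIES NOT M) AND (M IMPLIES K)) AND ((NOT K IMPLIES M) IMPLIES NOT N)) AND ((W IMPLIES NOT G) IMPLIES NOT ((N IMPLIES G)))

N = False, K = False, G = True, W = True, M = False

  ((G IMPLIES NOT M) AND (M IMPLIES K)) AND ((NOT K IMPLIES M) IMPLIES NOT N) = True
    (G IMPLIES NOT M) AND (M IMPLIES K) = True
      G IMPLIES NOT M = True
        NOT M = True
      M IMPLIES K = True
    (NOT K IMPLIES M) IMPLIES NOT N = True
      NOT K IMPLIES M = False
        NOT K = True
      NOT N = True
  (W IMPLIES NOT G) IMPLIES NOT ((N IMPLIES G)) = True
    W IMPLIES NOT G = False
      NOT G = False
    NOT ((N IMPLIES G)) = False
      N IMPLIES G = True
Both conjuncts True, so the formula holds.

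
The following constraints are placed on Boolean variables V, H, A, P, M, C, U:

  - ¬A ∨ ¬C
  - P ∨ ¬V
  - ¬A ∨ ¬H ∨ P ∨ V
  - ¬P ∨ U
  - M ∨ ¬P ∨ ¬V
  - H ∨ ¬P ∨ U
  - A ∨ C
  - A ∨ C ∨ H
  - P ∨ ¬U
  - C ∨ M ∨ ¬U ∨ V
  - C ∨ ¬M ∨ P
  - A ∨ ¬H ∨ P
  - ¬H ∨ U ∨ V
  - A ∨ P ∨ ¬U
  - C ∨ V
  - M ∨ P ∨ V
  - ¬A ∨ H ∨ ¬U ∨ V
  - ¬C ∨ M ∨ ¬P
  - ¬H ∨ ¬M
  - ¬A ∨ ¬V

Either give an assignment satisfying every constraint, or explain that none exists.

V=F, H=F, A=F, P=T, M=T, C=T, U=T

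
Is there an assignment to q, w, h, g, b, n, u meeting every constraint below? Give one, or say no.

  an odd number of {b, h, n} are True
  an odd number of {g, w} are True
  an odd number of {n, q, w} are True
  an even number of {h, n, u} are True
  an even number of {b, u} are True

Adding constraints 1, 4, 5 mod 2: every variable appears an even number of times on the left, so the left side is 0.
But the right sides sum to 1 (mod 2). 0 ≠ 1 — the system is inconsistent.

Unsatisfiable — no assignment works.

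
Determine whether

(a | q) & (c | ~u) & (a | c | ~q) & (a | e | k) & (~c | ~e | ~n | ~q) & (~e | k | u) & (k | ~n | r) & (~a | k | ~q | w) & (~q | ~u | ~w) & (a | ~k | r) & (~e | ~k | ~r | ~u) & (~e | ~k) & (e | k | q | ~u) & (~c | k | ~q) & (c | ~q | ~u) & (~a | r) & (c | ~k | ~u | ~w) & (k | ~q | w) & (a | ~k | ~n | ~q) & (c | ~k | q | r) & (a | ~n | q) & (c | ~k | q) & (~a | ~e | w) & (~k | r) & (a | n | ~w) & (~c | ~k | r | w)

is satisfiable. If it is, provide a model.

c: True, n: False, q: True, u: False, k: True, w: True, e: False, r: True, a: True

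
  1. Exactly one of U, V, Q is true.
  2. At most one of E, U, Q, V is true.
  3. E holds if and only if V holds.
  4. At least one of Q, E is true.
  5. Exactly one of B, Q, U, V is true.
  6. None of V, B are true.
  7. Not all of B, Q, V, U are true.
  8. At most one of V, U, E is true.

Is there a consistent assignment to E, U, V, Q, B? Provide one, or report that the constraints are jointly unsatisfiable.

E = False, U = False, V = False, Q = True, B = False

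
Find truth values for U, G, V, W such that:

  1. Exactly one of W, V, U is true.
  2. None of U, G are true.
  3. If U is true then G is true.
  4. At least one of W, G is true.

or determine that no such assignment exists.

U=F, G=F, V=F, W=T

  (1) {W, V, U}: 1 true — exactly one ✓
  (2) {U, G}: 0 true — none ✓
  (3) U=F ⇒ G: vacuous ✓
  (4) {W, G}: 1 true — at least one ✓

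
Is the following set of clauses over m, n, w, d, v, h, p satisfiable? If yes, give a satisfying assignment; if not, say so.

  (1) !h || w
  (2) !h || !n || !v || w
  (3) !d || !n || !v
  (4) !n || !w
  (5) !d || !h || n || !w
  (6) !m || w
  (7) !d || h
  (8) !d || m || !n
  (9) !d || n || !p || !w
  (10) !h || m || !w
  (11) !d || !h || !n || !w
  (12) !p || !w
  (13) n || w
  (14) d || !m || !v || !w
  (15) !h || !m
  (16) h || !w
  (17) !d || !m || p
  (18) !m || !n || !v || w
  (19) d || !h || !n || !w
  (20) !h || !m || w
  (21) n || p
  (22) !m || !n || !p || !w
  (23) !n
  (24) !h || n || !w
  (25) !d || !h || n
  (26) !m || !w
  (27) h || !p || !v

Case n = True:
  Clause (!n) is falsified — contradiction.
Case n = False:
  (n || w) forces w = True.
  (!p || !w) forces p = False.
  Clause (n || p) is falsified — contradiction.
Both cases fail, so the formula is unsatisfiable.

The formula is unsatisfiable.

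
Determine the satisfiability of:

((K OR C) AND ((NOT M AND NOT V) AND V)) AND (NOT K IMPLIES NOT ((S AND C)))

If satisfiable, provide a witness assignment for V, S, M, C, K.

Case V = True: the conjunct NOT V is False.
Case V = False: the conjunct V is False.
Both cases fail — unsatisfiable.

The formula is unsatisfiable.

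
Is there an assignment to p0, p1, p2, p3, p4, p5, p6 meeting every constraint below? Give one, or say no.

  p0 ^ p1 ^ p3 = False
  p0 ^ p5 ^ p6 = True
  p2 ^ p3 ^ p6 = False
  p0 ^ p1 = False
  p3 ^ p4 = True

p0 = False, p1 = False, p2 = True, p3 = False, p4 = True, p5 = False, p6 = True

p0 ^ p1 ^ p3 = F ^ F ^ F = False ✓
p0 ^ p5 ^ p6 = F ^ F ^ T = True ✓
p2 ^ p3 ^ p6 = T ^ F ^ T = False ✓
p0 ^ p1 = F ^ F = False ✓
p3 ^ p4 = F ^ T = True ✓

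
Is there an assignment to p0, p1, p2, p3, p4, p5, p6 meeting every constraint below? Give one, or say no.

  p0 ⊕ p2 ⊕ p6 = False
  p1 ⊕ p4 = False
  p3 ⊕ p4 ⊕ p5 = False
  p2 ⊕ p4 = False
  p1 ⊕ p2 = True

Adding constraints 2, 4, 5 mod 2: every variable appears an even number of times on the left, so the left side is 0.
But the right sides sum to 1 (mod 2). 0 ≠ 1 — the system is inconsistent.

Unsatisfiable — no assignment works.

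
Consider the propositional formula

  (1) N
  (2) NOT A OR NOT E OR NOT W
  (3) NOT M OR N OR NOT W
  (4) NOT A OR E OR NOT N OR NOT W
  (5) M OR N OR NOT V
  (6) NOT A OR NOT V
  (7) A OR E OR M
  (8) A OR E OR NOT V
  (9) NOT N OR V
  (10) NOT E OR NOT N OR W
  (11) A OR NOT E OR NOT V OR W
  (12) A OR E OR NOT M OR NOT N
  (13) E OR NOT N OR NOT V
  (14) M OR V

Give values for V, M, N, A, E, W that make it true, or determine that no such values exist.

V = True, M = False, N = True, A = False, E = True, W = True

Unit clause (N) forces N = True.
In (NOT N OR V) only V is left, so V = True.
In (E OR NOT N OR NOT V) only E is left, so E = True.
In (NOT A OR NOT V) only NOT A is left, so A = False.
In (NOT E OR NOT N OR W) only W is left, so W = True.
Set M = False.
All clauses satisfied.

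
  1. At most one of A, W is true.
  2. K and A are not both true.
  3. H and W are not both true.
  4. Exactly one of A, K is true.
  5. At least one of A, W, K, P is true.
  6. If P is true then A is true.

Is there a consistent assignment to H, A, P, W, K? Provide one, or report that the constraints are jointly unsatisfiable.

H = False, A = True, P = False, W = False, K = False

  (1) {A, W}: 1 true — at most one ✓
  (2) K=F, A=T — not both ✓
  (3) H=F, W=F — not both ✓
  (4) {A, K}: 1 true — exactly one ✓
  (5) {A, W, K, P}: 1 true — at least one ✓
  (6) P=F ⇒ A: vacuous ✓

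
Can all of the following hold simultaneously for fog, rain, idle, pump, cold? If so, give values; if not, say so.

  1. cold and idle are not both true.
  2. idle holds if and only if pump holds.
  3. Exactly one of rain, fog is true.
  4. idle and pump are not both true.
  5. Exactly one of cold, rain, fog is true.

fog = False, rain = True, idle = False, pump = False, cold = False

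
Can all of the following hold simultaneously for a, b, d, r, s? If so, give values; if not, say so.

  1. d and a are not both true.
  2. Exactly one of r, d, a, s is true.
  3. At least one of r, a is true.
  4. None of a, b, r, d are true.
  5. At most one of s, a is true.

Case a = True:
  Constraint (4) is violated (a=T) — contradiction.
Case a = False:
  (3) with a=F forces r = True.
  Constraint (4) is violated (r=T) — contradiction.
Both cases fail — unsatisfiable.

UNSATISFIABLE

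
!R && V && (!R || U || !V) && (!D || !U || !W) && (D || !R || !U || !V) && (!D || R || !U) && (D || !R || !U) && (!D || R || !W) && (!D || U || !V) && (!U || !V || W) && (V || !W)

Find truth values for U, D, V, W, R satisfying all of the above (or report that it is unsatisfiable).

U: True; D: False; V: True; W: True; R: False

Unit clause (!R) forces R = False.
Unit clause (V) forces V = True.
Set U = True.
  then (!D || R || !U) forces D = False.
  then (!U || !V || W) forces W = True.
All clauses satisfied.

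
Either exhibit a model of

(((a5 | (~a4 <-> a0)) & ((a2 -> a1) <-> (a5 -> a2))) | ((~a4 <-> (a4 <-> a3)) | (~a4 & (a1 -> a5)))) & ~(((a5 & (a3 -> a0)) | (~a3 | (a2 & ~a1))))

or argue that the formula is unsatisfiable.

a0 = False; a1 = False; a2 = False; a3 = True; a4 = False; a5 = False

  ((a5 | (~a4 <-> a0)) & ((a2 -> a1) <-> (a5 -> a2))) | ((~a4 <-> (a4 <-> a3)) | (~a4 & (a1 -> a5))) = True
    (a5 | (~a4 <-> a0)) & ((a2 -> a1) <-> (a5 -> a2)) = False
      a5 | (~a4 <-> a0) = False
        ~a4 <-> a0 = False
          ~a4 = True
      (a2 -> a1) <-> (a5 -> a2) = True
        a2 -> a1 = True
        a5 -> a2 = True
    (~a4 <-> (a4 <-> a3)) | (~a4 & (a1 -> a5)) = True
      ~a4 <-> (a4 <-> a3) = False
        ~a4 = True
        a4 <-> a3 = False
      ~a4 & (a1 -> a5) = True
        ~a4 = True
        a1 -> a5 = True
  ~(((a5 & (a3 -> a0)) | (~a3 | (a2 & ~a1)))) = True
    (a5 & (a3 -> a0)) | (~a3 | (a2 & ~a1)) = False
      a5 & (a3 -> a0) = False
        a3 -> a0 = False
      ~a3 | (a2 & ~a1) = False
        ~a3 = False
        a2 & ~a1 = False
          ~a1 = True
Both conjuncts True, so the formula holds.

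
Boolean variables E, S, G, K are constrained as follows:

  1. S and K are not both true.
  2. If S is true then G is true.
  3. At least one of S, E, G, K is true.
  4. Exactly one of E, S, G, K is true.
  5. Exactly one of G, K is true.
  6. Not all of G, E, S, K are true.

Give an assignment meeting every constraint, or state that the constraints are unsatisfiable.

E=F; S=F; G=T; K=F

  (1) S=F, K=F — not both ✓
  (2) S=F ⇒ G: vacuous ✓
  (3) {S, E, G, K}: 1 true — at least one ✓
  (4) {E, S, G, K}: 1 true — exactly one ✓
  (5) {G, K}: 1 true — exactly one ✓
  (6) {G, E, S, K}: 1/4 true — not all ✓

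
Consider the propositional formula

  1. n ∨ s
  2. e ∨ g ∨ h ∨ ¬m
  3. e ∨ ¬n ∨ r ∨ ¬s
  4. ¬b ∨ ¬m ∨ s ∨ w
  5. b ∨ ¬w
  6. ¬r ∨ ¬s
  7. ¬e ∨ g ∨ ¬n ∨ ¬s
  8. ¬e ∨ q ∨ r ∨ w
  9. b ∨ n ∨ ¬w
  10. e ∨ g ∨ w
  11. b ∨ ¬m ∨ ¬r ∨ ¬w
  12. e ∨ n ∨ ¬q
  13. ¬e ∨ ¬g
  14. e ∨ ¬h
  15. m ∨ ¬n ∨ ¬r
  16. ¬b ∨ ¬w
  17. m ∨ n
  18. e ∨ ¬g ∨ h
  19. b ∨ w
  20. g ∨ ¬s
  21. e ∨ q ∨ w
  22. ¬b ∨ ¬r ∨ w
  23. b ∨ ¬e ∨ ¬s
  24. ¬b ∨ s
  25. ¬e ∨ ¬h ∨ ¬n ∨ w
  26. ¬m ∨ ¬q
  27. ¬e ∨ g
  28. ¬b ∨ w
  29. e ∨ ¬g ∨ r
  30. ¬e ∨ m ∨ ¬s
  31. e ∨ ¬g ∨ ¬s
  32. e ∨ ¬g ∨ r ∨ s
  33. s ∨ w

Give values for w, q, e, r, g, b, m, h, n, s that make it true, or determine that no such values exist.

Unsatisfiable — no assignment works.

Case w = True:
  (b ∨ ¬w) forces b = True.
  Clause (¬b ∨ ¬w) is falsified — contradiction.
Case w = False:
  (b ∨ w) forces b = True.
  Clause (¬b ∨ w) is falsified — contradiction.
Both cases fail, so the formula is unsatisfiable.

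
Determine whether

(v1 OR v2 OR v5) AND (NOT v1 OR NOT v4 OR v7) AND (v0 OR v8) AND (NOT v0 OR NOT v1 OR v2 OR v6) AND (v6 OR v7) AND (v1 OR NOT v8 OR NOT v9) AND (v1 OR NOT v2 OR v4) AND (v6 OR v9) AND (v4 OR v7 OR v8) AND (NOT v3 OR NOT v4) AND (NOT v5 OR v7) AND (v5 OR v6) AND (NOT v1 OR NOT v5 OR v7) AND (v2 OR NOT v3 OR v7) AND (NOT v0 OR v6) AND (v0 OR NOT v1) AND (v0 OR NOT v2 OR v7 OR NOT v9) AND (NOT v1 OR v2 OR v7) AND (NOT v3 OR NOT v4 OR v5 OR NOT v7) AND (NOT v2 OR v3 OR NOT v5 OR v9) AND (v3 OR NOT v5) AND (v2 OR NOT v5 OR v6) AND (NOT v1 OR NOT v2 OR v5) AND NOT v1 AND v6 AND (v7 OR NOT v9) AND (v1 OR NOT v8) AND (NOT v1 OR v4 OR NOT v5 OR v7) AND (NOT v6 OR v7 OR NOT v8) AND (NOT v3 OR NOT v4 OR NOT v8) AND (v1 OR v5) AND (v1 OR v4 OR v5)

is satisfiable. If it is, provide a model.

Unit clause (NOT v1) forces v1 = False.
Unit clause (v6) forces v6 = True.
In (v1 OR NOT v8) only NOT v8 is left, so v8 = False.
In (v1 OR v5) only v5 is left, so v5 = True.
In (v0 OR v8) only v0 is left, so v0 = True.
In (NOT v5 OR v7) only v7 is left, so v7 = True.
In (v3 OR NOT v5) only v3 is left, so v3 = True.
In (NOT v3 OR NOT v4) only NOT v4 is left, so v4 = False.
In (v1 OR NOT v2 OR v4) only NOT v2 is left, so v2 = False.
Set v9 = True.
All clauses satisfied.

v0 = True, v1 = False, v2 = False, v3 = True, v4 = False, v5 = True, v6 = True, v7 = True, v8 = False, v9 = True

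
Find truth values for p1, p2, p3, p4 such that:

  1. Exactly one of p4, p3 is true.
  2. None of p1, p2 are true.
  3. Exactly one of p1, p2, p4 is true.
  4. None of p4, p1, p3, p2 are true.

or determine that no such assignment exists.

The formula is unsatisfiable.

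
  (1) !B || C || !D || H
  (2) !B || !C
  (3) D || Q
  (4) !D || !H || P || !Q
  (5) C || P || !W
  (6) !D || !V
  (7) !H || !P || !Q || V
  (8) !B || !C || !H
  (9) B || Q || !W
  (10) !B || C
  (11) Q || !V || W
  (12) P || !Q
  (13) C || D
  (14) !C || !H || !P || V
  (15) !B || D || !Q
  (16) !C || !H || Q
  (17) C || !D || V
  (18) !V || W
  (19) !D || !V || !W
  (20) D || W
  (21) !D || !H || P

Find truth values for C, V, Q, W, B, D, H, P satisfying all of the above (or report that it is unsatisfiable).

Try C = False:
  (!B || C) forces B = False.
  (C || D) forces D = True.
  (!D || !V) forces V = False.
  clause (C || !D || V) is falsified — backtrack.
So C = True.
  then (!B || !C) forces B = False.
Set V = False.
Set Q = True.
  then (P || !Q) forces P = True.
  then (!C || !H || !P || V) forces H = False.
Set W = True.
Set D = False.
All clauses satisfied.

C = True; V = False; Q = True; W = True; B = False; D = False; H = False; P = True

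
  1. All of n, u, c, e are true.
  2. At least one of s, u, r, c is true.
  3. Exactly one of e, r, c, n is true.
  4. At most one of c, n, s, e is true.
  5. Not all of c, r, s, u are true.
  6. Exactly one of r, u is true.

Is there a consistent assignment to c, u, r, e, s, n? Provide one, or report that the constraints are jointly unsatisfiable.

The formula is unsatisfiable.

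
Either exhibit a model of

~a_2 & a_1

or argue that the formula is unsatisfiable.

a_1 = True, a_2 = False

  ~a_2 = True
Both conjuncts True, so the formula holds.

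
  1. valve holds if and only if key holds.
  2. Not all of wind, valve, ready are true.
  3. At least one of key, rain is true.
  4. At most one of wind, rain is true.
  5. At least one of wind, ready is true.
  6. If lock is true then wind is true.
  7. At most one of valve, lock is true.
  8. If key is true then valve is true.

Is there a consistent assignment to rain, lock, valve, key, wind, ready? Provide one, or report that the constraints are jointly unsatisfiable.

rain = True; lock = False; valve = True; key = True; wind = False; ready = True

  (1) valve=T, key=T — same ✓
  (2) {wind, valve, ready}: 2/3 true — not all ✓
  (3) {key, rain}: 2 true — at least one ✓
  (4) {wind, rain}: 1 true — at most one ✓
  (5) {wind, ready}: 1 true — at least one ✓
  (6) lock=F ⇒ wind: vacuous ✓
  (7) {valve, lock}: 1 true — at most one ✓
  (8) key=T ⇒ valve: T ✓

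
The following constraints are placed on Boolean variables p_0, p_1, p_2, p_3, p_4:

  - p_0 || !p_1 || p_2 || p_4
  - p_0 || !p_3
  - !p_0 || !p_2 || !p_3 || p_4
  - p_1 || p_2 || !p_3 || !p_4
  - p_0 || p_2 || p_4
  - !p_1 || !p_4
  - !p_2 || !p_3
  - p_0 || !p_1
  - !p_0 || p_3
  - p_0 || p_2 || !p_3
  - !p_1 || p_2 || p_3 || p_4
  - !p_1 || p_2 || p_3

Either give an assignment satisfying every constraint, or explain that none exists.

Set p_0 = True.
  then (!p_0 || p_3) forces p_3 = True.
  then (!p_2 || !p_3) forces p_2 = False.
Set p_1 = False.
  then (p_1 || p_2 || !p_3 || !p_4) forces p_4 = False.
All clauses satisfied.

p_0 = True; p_1 = False; p_2 = False; p_3 = True; p_4 = False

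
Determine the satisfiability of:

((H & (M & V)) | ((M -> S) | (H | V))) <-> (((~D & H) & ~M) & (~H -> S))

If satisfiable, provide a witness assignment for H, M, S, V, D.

H: False, M: True, S: False, V: False, D: True

  ((H & (M & V)) | ((M -> S) | (H | V))) <-> (((~D & H) & ~M) & (~H -> S)) = True
    (H & (M & V)) | ((M -> S) | (H | V)) = False
      H & (M & V) = False
        M & V = False
      (M -> S) | (H | V) = False
        M -> S = False
        H | V = False
    ((~D & H) & ~M) & (~H -> S) = False
      (~D & H) & ~M = False
        ~D & H = False
          ~D = False
        ~M = False
      ~H -> S = False
        ~H = True
The formula evaluates to True.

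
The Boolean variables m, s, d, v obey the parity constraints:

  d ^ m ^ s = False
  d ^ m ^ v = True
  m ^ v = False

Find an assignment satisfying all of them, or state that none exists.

m=T, s=F, d=T, v=T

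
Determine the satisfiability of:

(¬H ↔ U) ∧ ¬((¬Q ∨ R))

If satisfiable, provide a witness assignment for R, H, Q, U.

R=F; H=F; Q=T; U=T

  ¬H ↔ U = True
    ¬H = True
  ¬((¬Q ∨ R)) = True
    ¬Q ∨ R = False
      ¬Q = False
Both conjuncts True, so the formula holds.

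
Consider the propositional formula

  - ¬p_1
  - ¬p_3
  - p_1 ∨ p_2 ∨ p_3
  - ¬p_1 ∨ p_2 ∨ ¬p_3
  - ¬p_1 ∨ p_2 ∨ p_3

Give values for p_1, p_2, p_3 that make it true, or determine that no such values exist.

p_1 = False, p_2 = True, p_3 = False

Unit clause (¬p_1) forces p_1 = False.
Unit clause (¬p_3) forces p_3 = False.
In (p_1 ∨ p_2 ∨ p_3) only p_2 is left, so p_2 = True.
All clauses satisfied.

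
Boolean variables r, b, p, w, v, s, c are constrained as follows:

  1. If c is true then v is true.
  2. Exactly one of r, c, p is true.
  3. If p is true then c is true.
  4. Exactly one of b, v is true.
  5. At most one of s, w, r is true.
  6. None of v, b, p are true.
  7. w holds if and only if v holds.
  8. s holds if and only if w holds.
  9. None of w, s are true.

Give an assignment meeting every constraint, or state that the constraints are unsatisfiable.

Case b = True:
  Constraint (6) is violated (b=T) — contradiction.
Case b = False:
  (4) with b=F forces v = True.
  Constraint (6) is violated (v=T) — contradiction.
Both cases fail — unsatisfiable.

UNSATISFIABLE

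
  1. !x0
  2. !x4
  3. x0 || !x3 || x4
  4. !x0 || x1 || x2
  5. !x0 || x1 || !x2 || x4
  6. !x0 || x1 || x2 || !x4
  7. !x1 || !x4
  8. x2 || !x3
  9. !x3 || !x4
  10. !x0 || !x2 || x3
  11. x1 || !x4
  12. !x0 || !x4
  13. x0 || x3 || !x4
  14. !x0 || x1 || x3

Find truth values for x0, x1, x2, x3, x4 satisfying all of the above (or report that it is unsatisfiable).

Unit clause (!x0) forces x0 = False.
Unit clause (!x4) forces x4 = False.
In (x0 || !x3 || x4) only !x3 is left, so x3 = False.
Set x1 = False.
Set x2 = True.
All clauses satisfied.

x0: False, x1: False, x2: True, x3: False, x4: False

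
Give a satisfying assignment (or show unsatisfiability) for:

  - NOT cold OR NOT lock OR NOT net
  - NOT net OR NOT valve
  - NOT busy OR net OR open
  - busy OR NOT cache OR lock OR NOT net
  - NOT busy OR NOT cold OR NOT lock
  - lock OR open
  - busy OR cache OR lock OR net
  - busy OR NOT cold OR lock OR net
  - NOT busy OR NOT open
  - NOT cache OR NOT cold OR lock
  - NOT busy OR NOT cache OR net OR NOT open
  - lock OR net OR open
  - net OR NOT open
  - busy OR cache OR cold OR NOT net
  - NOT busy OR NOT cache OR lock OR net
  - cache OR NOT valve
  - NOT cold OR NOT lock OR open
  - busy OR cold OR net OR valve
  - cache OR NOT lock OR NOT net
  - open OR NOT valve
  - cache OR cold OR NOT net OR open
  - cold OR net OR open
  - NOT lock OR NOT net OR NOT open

Set open = True.
  then (NOT busy OR NOT open) forces busy = False.
  then (net OR NOT open) forces net = True.
  then (NOT lock OR NOT net OR NOT open) forces lock = False.
  then (NOT net OR NOT valve) forces valve = False.
  then (busy OR NOT cache OR lock OR NOT net) forces cache = False.
  then (busy OR cache OR cold OR NOT net) forces cold = True.
All clauses satisfied.

open = True; busy = False; cache = False; cold = True; lock = False; net = True; valve = False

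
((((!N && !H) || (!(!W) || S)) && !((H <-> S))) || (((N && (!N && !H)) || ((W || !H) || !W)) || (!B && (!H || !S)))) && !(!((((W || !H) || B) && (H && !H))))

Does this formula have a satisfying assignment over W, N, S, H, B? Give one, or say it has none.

Unsatisfiable

The conjunct !(!((((W || !H) || B) && (H && !H)))) is unsatisfiable on its own:
  W=F, H=F, B=F: evaluates to False.
  W=F, H=F, B=T: evaluates to False.
  W=F, H=T, B=F: evaluates to False.
  W=F, H=T, B=T: evaluates to False.
  W=T, H=F, B=F: evaluates to False.
  W=T, H=F, B=T: evaluates to False.
  W=T, H=T, B=F: evaluates to False.
  W=T, H=T, B=T: evaluates to False.
So the whole conjunction is unsatisfiable.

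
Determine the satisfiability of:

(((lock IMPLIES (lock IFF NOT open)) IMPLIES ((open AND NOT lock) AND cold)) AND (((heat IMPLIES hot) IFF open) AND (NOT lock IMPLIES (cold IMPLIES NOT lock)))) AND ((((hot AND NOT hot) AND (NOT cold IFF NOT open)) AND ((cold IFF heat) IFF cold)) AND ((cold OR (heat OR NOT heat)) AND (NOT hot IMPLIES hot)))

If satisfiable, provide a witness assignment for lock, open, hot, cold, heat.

Unsatisfiable — no assignment works.

Case hot = True: the conjunct NOT hot is False.
Case hot = False: the conjunct hot is False.
Both cases fail — unsatisfiable.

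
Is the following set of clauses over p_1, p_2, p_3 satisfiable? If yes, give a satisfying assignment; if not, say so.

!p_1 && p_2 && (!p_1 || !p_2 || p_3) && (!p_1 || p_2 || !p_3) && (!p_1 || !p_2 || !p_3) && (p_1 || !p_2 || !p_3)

p_1: False, p_2: True, p_3: False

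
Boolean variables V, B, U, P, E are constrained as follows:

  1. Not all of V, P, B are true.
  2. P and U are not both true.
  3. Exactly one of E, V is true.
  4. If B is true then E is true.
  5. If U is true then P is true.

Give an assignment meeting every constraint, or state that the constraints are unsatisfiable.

V: False, B: False, U: False, P: False, E: True

  (1) {V, P, B}: 0/3 true — not all ✓
  (2) P=F, U=F — not both ✓
  (3) {E, V}: 1 true — exactly one ✓
  (4) B=F ⇒ E: vacuous ✓
  (5) U=F ⇒ P: vacuous ✓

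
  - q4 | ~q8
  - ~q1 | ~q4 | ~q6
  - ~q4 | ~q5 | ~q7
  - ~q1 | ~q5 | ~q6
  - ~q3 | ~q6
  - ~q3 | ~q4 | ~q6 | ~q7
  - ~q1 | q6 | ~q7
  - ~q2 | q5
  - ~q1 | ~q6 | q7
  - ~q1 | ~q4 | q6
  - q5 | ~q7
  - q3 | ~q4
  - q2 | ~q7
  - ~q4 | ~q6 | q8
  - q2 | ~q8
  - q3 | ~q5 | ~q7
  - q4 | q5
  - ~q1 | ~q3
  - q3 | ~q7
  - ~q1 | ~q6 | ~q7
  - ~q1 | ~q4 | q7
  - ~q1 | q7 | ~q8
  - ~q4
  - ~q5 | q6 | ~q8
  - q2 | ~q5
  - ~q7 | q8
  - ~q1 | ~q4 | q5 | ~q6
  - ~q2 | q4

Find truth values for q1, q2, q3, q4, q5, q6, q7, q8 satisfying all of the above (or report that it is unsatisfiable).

Case q4 = True:
  Clause (~q4) is falsified — contradiction.
Case q4 = False:
  (q4 | ~q8) forces q8 = False.
  (q4 | q5) forces q5 = True.
  (q2 | ~q5) forces q2 = True.
  Clause (~q2 | q4) is falsified — contradiction.
Both cases fail, so the formula is unsatisfiable.

UNSATISFIABLE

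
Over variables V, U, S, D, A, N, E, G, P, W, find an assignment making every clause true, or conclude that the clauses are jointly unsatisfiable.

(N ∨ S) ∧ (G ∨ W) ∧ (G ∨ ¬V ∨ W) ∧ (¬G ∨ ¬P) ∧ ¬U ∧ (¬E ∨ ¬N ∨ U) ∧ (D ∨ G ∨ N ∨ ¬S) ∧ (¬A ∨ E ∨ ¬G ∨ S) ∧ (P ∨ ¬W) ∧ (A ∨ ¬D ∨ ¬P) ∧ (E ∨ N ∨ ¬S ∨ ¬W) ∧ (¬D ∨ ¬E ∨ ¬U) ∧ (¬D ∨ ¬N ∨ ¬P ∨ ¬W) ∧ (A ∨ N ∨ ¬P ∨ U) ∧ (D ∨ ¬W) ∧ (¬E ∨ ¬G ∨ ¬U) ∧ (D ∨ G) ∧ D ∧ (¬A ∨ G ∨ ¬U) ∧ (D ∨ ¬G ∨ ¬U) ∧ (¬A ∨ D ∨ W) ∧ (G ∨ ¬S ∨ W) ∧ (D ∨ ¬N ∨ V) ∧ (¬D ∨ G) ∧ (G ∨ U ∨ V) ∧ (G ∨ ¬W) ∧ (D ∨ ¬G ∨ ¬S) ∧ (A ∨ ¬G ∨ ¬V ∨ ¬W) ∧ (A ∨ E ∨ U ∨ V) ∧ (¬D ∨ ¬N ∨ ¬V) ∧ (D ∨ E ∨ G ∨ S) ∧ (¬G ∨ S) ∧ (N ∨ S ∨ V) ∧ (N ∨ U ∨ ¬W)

Unit clause (¬U) forces U = False.
Unit clause (D) forces D = True.
In (¬D ∨ G) only G is left, so G = True.
In (¬G ∨ S) only S is left, so S = True.
In (¬G ∨ ¬P) only ¬P is left, so P = False.
In (P ∨ ¬W) only ¬W is left, so W = False.
Set V = False.
Set A = True.
Set N = False.
Set E = False.
All clauses satisfied.

V: False, U: False, S: True, D: True, A: True, N: False, E: False, G: True, P: False, W: False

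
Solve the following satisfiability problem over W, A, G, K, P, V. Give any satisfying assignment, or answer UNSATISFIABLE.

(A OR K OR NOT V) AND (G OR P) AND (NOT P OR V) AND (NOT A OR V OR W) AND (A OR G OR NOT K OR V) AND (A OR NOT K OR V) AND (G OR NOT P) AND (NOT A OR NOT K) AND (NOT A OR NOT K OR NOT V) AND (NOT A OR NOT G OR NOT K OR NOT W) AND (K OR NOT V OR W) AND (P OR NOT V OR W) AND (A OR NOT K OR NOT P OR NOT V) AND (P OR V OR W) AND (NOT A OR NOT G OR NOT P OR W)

Set W = True.
Set A = False.
Set G = True.
Set K = False.
  then (A OR K OR NOT V) forces V = False.
  then (NOT P OR V) forces P = False.
All clauses satisfied.

W: True; A: False; G: True; K: False; P: False; V: False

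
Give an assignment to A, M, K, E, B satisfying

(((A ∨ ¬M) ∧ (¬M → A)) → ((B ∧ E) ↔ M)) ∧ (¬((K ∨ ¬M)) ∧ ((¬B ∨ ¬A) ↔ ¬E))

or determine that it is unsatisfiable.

A: False, M: True, K: False, E: False, B: False

  ((A ∨ ¬M) ∧ (¬M → A)) → ((B ∧ E) ↔ M) = True
    (A ∨ ¬M) ∧ (¬M → A) = False
      A ∨ ¬M = False
        ¬M = False
      ¬M → A = True
        ¬M = False
    (B ∧ E) ↔ M = False
      B ∧ E = False
  ¬((K ∨ ¬M)) ∧ ((¬B ∨ ¬A) ↔ ¬E) = True
    ¬((K ∨ ¬M)) = True
      K ∨ ¬M = False
        ¬M = False
    (¬B ∨ ¬A) ↔ ¬E = True
      ¬B ∨ ¬A = True
        ¬B = True
        ¬A = True
      ¬E = True
Both conjuncts True, so the formula holds.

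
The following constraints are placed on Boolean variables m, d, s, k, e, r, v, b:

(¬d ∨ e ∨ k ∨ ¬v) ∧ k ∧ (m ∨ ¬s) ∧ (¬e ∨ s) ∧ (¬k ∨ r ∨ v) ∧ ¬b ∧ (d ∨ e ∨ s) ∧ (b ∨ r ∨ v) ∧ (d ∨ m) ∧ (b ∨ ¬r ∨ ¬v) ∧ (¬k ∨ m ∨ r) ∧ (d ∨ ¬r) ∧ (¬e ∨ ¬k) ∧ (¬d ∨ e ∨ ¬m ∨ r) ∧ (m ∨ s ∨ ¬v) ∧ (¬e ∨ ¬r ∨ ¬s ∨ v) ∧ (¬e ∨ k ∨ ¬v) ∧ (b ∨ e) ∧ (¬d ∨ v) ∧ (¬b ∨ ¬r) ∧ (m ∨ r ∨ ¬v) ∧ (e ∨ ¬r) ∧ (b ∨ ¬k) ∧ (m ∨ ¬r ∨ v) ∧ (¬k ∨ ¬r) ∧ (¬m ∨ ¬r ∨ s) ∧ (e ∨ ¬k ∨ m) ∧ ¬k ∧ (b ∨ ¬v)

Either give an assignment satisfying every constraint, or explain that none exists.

Unsatisfiable

Case k = True:
  Clause (¬k) is falsified — contradiction.
Case k = False:
  Clause (k) is falsified — contradiction.
Both cases fail, so the formula is unsatisfiable.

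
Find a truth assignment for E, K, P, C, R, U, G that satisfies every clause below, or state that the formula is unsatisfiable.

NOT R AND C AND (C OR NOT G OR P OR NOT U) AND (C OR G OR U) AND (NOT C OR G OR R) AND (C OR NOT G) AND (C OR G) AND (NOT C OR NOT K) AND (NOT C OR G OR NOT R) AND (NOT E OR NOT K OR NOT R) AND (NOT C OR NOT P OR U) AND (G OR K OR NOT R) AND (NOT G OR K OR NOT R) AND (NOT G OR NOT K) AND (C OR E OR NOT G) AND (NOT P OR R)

E=T, K=F, P=F, C=T, R=F, U=T, G=T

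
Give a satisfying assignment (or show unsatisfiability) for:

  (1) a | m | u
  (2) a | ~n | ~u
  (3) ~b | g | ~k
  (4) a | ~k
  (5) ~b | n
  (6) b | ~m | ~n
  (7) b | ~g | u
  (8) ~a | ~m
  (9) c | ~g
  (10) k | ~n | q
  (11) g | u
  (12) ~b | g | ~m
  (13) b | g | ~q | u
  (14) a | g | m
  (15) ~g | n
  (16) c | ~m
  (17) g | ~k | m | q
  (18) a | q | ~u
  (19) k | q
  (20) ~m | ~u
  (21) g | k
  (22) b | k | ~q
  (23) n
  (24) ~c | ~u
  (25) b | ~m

Unit clause (n) forces n = True.
Set b = False.
  then (b | ~m | ~n) forces m = False.
Try g = True:
  (b | ~g | u) forces u = True.
  (a | ~n | ~u) forces a = True.
  (c | ~g) forces c = True.
  clause (~c | ~u) is falsified — backtrack.
So g = False.
  then (g | u) forces u = True.
  then (a | g | m) forces a = True.
  then (g | k) forces k = True.
  then (~c | ~u) forces c = False.
  then (g | ~k | m | q) forces q = True.
All clauses satisfied.

b: False; g: False; n: True; m: False; a: True; k: True; q: True; c: False; u: True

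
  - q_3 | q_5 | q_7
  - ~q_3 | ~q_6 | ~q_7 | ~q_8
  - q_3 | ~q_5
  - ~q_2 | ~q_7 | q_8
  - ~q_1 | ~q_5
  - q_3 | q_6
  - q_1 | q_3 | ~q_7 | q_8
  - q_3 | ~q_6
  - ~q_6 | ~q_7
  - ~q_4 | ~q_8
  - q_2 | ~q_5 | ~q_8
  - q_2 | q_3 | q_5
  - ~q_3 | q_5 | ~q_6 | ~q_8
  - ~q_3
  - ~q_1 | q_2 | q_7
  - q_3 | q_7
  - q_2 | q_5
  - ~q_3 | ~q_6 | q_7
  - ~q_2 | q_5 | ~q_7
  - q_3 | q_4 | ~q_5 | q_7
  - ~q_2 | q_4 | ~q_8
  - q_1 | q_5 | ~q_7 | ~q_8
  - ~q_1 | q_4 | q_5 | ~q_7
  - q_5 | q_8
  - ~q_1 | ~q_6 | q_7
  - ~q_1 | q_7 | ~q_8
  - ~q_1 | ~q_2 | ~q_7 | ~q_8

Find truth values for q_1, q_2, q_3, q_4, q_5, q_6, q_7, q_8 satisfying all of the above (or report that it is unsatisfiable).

Unsatisfiable — no assignment works.

Case q_6 = True:
  (q_3 | ~q_6) forces q_3 = True.
  Clause (~q_3) is falsified — contradiction.
Case q_6 = False:
  (q_3 | q_6) forces q_3 = True.
  Clause (~q_3) is falsified — contradiction.
Both cases fail, so the formula is unsatisfiable.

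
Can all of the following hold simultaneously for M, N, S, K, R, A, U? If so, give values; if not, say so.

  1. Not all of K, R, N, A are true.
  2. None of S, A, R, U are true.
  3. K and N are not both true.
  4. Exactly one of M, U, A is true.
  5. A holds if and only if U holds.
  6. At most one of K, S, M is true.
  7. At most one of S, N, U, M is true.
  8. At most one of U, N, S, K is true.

M = True, N = False, S = False, K = False, R = False, A = False, U = False

  (1) {K, R, N, A}: 0/4 true — not all ✓
  (2) {S, A, R, U}: 0 true — none ✓
  (3) K=F, N=F — not both ✓
  (4) {M, U, A}: 1 true — exactly one ✓
  (5) A=F, U=F — same ✓
  (6) {K, S, M}: 1 true — at most one ✓
  (7) {S, N, U, M}: 1 true — at most one ✓
  (8) {U, N, S, K}: 0 true — at most one ✓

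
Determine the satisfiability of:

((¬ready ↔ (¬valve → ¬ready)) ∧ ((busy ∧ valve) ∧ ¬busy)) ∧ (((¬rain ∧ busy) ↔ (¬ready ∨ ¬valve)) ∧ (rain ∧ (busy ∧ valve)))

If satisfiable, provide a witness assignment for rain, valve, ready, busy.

UNSATISFIABLE

Case busy = True: the conjunct ¬busy is False.
Case busy = False: the conjunct busy is False.
Both cases fail — unsatisfiable.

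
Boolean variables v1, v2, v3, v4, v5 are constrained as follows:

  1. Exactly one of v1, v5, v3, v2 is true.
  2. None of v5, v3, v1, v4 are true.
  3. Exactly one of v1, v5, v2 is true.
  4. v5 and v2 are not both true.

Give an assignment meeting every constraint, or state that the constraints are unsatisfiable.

v1 = False; v2 = True; v3 = False; v4 = False; v5 = False

  (1) {v1, v5, v3, v2}: 1 true — exactly one ✓
  (2) {v5, v3, v1, v4}: 0 true — none ✓
  (3) {v1, v5, v2}: 1 true — exactly one ✓
  (4) v5=F, v2=T — not both ✓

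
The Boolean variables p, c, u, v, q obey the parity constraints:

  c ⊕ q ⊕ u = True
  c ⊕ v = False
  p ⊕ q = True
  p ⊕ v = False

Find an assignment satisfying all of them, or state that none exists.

p=F; c=F; u=F; v=F; q=T

c ⊕ q ⊕ u = F ⊕ T ⊕ F = True ✓
c ⊕ v = F ⊕ F = False ✓
p ⊕ q = F ⊕ T = True ✓
p ⊕ v = F ⊕ F = False ✓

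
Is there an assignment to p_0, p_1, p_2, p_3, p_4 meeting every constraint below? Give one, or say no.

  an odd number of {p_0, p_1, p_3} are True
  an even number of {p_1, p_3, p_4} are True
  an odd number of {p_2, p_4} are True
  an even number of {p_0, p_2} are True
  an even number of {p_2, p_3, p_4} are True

p_0 = False, p_1 = False, p_2 = False, p_3 = True, p_4 = True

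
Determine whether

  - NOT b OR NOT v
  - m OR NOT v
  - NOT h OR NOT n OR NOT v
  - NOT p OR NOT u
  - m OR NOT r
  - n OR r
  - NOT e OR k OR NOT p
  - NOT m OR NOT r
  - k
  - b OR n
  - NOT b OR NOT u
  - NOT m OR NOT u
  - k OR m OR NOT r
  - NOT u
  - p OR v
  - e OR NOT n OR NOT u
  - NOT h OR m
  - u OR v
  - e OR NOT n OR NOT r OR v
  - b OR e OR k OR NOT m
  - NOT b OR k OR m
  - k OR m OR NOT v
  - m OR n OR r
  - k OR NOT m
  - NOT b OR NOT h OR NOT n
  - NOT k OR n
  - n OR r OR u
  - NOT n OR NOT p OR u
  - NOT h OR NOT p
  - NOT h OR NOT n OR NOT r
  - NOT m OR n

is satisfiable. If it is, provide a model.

v = True, e = True, h = False, p = False, m = True, b = False, u = False, r = False, k = True, n = True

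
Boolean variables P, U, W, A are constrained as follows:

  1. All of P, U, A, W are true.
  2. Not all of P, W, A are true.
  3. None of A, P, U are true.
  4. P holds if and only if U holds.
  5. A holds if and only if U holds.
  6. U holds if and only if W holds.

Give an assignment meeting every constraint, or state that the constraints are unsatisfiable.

Unsatisfiable

Case P = True:
  Constraint (3) is violated (P=T) — contradiction.
Case P = False:
  Constraint (1) is violated (P=F) — contradiction.
Both cases fail — unsatisfiable.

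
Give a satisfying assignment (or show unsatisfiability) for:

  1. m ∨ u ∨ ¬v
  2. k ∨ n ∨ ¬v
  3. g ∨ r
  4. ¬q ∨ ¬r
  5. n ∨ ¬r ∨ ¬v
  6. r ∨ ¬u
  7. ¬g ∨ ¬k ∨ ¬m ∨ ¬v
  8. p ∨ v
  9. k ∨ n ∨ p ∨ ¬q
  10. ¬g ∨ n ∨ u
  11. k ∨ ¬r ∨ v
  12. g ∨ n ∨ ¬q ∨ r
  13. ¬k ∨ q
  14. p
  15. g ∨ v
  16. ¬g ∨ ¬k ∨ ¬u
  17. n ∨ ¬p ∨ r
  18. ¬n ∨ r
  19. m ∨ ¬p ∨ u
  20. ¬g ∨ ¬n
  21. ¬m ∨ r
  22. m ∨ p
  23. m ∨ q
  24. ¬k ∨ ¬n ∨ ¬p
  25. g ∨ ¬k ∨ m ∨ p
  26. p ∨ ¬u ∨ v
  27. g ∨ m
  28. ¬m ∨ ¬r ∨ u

p: True, k: False, v: True, g: False, q: False, n: True, m: True, u: True, r: True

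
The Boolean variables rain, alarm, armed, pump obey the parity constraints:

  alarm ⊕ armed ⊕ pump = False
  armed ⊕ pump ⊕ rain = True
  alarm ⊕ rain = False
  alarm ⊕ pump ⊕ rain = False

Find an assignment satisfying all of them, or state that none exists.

Unsatisfiable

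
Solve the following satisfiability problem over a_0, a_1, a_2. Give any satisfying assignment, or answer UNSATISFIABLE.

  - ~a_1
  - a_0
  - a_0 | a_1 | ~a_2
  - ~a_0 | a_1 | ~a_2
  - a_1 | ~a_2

Unit clause (~a_1) forces a_1 = False.
Unit clause (a_0) forces a_0 = True.
In (~a_0 | a_1 | ~a_2) only ~a_2 is left, so a_2 = False.
Check each clause:
  (~a_1): ~a_1 holds.
  (a_0): a_0 holds.
  (a_0 | a_1 | ~a_2): a_0 holds.
  (~a_0 | a_1 | ~a_2): ~a_2 holds.
  (a_1 | ~a_2): ~a_2 holds.
All clauses satisfied.

a_0 = True, a_1 = False, a_2 = False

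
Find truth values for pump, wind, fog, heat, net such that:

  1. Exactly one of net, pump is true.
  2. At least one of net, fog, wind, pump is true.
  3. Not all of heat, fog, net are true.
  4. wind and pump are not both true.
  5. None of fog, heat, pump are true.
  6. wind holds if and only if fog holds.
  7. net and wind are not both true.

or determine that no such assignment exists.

pump = False, wind = False, fog = False, heat = False, net = True

  (1) {net, pump}: 1 true — exactly one ✓
  (2) {net, fog, wind, pump}: 1 true — at least one ✓
  (3) {heat, fog, net}: 1/3 true — not all ✓
  (4) wind=F, pump=F — not both ✓
  (5) {fog, heat, pump}: 0 true — none ✓
  (6) wind=F, fog=F — same ✓
  (7) net=T, wind=F — not both ✓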